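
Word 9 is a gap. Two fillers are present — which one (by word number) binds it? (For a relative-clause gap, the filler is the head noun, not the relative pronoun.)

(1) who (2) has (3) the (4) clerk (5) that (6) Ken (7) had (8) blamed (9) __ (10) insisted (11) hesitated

The marked gap is inside the relative clause, the direct object of "blamed".
Its filler is the head noun "clerk" (via "that"), at word 4.
(The other dependency links word 1 to a gap after word 10.)

4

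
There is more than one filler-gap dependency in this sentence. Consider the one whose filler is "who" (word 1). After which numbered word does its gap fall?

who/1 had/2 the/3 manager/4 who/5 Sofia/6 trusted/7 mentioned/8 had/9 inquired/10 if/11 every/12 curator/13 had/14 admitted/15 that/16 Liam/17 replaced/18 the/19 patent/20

8

The displaced element is "who" (word 1).
It is linked across 1 clause boundary (Ø).
It functions as the subject of "inquired", so the gap sits immediately after word 8 ("mentioned").
Base order: The manager who Sofia trusted had mentioned that who had inquired if every curator had admitted that Liam replaced the patent.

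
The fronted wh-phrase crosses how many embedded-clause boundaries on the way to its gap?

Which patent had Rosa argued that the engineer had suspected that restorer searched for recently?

"which patent" is extracted from the PP object of "searched".
Boundaries crossed, outermost first: [that], [Ø] — 2 in total.

2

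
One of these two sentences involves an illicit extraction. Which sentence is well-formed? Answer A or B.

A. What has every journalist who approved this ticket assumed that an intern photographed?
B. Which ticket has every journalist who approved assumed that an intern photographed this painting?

A

In B, the wh-phrase is extracted from inside a complex-NP island (relative clause) (introduced by "who"), which blocks movement.
In A, the extraction path crosses only that-complement boundaries, which are transparent.
So A is grammatical.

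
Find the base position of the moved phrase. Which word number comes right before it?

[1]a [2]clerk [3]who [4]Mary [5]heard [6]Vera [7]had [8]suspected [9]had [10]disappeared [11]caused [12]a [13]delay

The displaced element is "a clerk" (word 2).
It is linked across 2 clause boundaries (Ø → Ø).
It functions as the subject of "disappeared", so the gap sits immediately after word 8 ("suspected").
Base order: Mary heard Vera had suspected a clerk had disappeared.

8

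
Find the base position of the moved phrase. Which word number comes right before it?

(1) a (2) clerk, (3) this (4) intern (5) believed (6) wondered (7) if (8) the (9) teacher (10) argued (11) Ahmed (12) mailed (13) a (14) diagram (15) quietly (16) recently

The displaced element is "a clerk" (word 2).
It is linked across 1 clause boundary (Ø).
It functions as the subject of "wondered", so the gap sits immediately after word 5 ("believed").
Base order: This intern believed a clerk wondered if the teacher argued Ahmed mailed a diagram quietly recently.

5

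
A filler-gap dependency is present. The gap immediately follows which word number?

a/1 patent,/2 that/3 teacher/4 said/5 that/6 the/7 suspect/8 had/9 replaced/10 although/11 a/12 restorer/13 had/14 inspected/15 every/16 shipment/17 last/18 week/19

10

The displaced element is "a patent" (word 2).
It is linked across 1 clause boundary (that).
It functions as the direct object of "replaced", so the gap sits immediately after word 10 ("replaced").
Base order: That teacher said that the suspect had replaced a patent although a restorer had inspected every shipment last week.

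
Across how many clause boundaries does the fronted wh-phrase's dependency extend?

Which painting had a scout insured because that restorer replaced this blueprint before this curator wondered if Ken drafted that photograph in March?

0

"which painting" originates inside the matrix clause — no clause boundary is crossed.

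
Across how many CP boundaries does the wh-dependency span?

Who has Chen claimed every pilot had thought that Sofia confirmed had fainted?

3

"who" is extracted from the subject of "fainted".
Boundaries crossed, outermost first: [Ø], [that], [Ø] — 3 in total.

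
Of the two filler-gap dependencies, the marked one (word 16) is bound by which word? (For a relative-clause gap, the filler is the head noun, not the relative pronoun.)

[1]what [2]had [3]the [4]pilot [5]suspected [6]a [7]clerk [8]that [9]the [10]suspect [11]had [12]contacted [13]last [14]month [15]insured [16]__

1

The marked gap is the direct object of "insured".
Its filler is the fronted wh-phrase "what", at word 1.
(The other dependency links word 7 to a gap after word 12.)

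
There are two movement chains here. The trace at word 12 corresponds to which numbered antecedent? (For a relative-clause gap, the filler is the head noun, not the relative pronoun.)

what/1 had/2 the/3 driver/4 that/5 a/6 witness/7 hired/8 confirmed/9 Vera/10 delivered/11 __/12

1

The marked gap is the direct object of "delivered".
Its filler is the fronted wh-phrase "what", at word 1.
(The other dependency links word 4 to a gap after word 8.)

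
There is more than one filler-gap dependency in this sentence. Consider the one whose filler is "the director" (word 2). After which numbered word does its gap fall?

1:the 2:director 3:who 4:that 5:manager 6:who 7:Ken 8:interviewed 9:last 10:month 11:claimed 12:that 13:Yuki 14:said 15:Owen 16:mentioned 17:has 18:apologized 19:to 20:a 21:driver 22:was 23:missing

16

The displaced element is "the director" (word 2).
It is linked across 3 clause boundaries (that → Ø → Ø).
It functions as the subject of "apologized", so the gap sits immediately after word 16 ("mentioned").
Base order: That manager who Ken interviewed last month claimed that Yuki said Owen mentioned that the director has apologized to a driver.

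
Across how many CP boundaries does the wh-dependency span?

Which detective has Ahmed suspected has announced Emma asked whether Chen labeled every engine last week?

1

"which detective" is extracted from the subject of "announced".
Boundaries crossed, outermost first: [Ø] — 1 in total.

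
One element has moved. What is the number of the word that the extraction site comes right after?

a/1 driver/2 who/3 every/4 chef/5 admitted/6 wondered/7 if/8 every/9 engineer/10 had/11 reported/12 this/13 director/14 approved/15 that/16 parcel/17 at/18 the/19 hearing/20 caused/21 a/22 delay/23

6

The displaced element is "a driver" (word 2).
It is linked across 1 clause boundary (Ø).
It functions as the subject of "wondered", so the gap sits immediately after word 6 ("admitted").
Base order: Every chef admitted that a driver wondered if every engineer had reported this director approved that parcel at the hearing.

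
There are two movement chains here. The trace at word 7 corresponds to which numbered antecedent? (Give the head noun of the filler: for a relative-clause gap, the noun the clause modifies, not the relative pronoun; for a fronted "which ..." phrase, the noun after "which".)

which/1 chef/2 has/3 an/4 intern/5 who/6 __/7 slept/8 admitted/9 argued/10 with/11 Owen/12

The marked gap is inside the relative clause, the subject of "slept".
Its filler is the head noun "intern" (via "who"), at word 5.
(The other dependency links word 2 to a gap after word 9.)

5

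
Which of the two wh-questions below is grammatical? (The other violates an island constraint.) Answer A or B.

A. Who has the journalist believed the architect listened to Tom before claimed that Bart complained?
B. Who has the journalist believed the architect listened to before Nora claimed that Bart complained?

In A, the wh-phrase is extracted from inside an adjunct island (introduced by "before"), which blocks movement.
In B, the extraction path crosses only that-complement boundaries, which are transparent.
So B is grammatical.

B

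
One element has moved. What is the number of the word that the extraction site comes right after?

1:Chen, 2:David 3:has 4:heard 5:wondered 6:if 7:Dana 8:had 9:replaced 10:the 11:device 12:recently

The displaced element is "Chen" (word 1).
It is linked across 1 clause boundary (Ø).
It functions as the subject of "wondered", so the gap sits immediately after word 4 ("heard").
Base order: David has heard that Chen wondered if Dana had replaced the device recently.

4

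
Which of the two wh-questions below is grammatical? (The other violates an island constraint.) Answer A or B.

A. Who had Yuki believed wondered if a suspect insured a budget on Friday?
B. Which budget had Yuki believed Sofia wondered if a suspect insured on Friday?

A

In B, the wh-phrase is extracted from inside a wh-island (introduced by "if"), which blocks movement.
In A, the extraction path crosses only that-complement boundaries, which are transparent.
So A is grammatical.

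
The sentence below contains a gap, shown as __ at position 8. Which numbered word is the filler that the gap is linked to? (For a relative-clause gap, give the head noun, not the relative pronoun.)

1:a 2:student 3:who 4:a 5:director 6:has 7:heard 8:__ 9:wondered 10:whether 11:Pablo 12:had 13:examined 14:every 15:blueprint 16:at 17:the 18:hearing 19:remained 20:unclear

2

The gap at 8 is the subject of "wondered", inside a relative clause.
The relative pronoun is "who" (word 3); it is bound by the head noun immediately before it.
Its filler is the head noun "student", at word 2.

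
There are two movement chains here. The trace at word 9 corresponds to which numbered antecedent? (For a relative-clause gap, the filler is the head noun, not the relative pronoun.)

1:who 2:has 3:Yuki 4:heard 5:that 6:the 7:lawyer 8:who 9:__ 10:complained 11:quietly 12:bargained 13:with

7

The marked gap is inside the relative clause, the subject of "complained".
Its filler is the head noun "lawyer" (via "who"), at word 7.
(The other dependency links word 1 to a gap after word 13.)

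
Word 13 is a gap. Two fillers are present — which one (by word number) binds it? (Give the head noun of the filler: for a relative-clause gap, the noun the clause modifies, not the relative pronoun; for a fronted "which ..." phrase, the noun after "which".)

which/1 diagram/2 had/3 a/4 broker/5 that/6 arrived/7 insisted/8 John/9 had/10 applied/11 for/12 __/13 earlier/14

2

The marked gap is the object of the preposition "for" of "applied".
Its filler is the fronted wh-phrase "which diagram", at word 2.
(The other dependency links word 5 to a gap after word 6.)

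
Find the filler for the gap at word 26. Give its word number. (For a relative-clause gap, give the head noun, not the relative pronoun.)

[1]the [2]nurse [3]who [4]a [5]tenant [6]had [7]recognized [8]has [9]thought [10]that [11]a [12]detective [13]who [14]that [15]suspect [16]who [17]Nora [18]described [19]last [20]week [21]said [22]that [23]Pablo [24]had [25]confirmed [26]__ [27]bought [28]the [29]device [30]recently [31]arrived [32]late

The gap at 26 is the subject of "bought", inside a relative clause.
The relative pronoun is "who" (word 13); it is bound by the head noun immediately before it.
Its filler is the head noun "detective", at word 12.

12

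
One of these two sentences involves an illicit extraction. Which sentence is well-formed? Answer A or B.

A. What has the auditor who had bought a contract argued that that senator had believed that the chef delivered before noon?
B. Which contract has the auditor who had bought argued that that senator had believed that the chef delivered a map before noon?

In B, the wh-phrase is extracted from inside a complex-NP island (relative clause) (introduced by "who"), which blocks movement.
In A, the extraction path crosses only that-complement boundaries, which are transparent.
So A is grammatical.

A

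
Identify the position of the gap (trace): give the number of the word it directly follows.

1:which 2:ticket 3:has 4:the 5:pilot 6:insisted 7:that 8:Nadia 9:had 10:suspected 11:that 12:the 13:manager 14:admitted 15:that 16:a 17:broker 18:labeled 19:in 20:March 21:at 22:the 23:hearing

The displaced element is "which ticket" (word 2).
It is linked across 3 clause boundaries (that → that → that).
It functions as the direct object of "labeled", so the gap sits immediately after word 18 ("labeled").
Base order: The pilot has insisted that Nadia had suspected that the manager admitted that a broker labeled which ticket in March at the hearing.

18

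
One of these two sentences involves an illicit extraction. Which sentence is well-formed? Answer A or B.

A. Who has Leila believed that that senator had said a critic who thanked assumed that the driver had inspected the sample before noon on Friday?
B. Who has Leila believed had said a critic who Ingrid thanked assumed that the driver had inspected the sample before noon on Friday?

In A, the wh-phrase is extracted from inside a complex-NP island (relative clause) (introduced by "who"), which blocks movement.
In B, the extraction path crosses only that-complement boundaries, which are transparent.
So B is grammatical.

B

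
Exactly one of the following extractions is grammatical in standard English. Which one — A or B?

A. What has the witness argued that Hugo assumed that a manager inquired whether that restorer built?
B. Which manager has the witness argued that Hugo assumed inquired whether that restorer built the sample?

B

In A, the wh-phrase is extracted from inside a wh-island (introduced by "whether"), which blocks movement.
In B, the extraction path crosses only that-complement boundaries, which are transparent.
So B is grammatical.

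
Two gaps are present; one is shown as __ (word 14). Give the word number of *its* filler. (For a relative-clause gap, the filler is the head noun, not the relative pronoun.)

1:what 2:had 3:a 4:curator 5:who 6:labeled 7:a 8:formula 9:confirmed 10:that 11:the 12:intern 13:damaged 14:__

The marked gap is the direct object of "damaged".
Its filler is the fronted wh-phrase "what", at word 1.
(The other dependency links word 4 to a gap after word 5.)

1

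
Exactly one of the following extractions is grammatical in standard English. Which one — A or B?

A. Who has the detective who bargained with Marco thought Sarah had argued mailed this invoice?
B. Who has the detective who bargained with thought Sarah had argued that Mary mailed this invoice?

In B, the wh-phrase is extracted from inside a complex-NP island (relative clause) (introduced by "who"), which blocks movement.
In A, the extraction path crosses only that-complement boundaries, which are transparent.
So A is grammatical.

A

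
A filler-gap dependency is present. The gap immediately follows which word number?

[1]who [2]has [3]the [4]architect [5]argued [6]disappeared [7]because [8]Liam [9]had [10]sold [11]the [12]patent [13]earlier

5

The displaced element is "who" (word 1).
It is linked across 1 clause boundary (Ø).
It functions as the subject of "disappeared", so the gap sits immediately after word 5 ("argued").
Base order: The architect has argued that who disappeared because Liam had sold the patent earlier.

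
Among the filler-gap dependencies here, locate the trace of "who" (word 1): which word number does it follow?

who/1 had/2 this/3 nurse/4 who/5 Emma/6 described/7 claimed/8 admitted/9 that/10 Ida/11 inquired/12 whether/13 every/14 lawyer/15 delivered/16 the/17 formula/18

8

The displaced element is "who" (word 1).
It is linked across 1 clause boundary (Ø).
It functions as the subject of "admitted", so the gap sits immediately after word 8 ("claimed").
Base order: This nurse who Emma described had claimed that who admitted that Ida inquired whether every lawyer delivered the formula.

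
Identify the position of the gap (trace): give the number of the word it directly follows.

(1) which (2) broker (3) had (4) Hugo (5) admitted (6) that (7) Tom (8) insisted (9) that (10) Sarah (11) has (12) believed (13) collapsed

The displaced element is "which broker" (word 2).
It is linked across 3 clause boundaries (that → that → Ø).
It functions as the subject of "collapsed", so the gap sits immediately after word 12 ("believed").
Base order: Hugo had admitted that Tom insisted that Sarah has believed that which broker collapsed.

12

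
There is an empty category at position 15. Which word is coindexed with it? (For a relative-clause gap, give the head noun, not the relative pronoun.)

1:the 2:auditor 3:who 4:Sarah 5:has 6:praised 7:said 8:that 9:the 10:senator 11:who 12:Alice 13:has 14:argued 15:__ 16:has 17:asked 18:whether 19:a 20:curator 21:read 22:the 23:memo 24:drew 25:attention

The gap at 15 is the subject of "asked", inside a relative clause.
The relative pronoun is "who" (word 11); it is bound by the head noun immediately before it.
Its filler is the head noun "senator", at word 10.

10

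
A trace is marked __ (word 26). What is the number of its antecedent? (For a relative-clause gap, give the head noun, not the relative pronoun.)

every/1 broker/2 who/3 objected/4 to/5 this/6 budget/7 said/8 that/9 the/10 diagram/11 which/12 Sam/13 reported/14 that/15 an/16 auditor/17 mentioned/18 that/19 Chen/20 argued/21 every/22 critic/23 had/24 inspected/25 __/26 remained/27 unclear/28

11

The gap at 26 is the object of "inspected", inside a relative clause.
The relative pronoun is "which" (word 12); it is bound by the head noun immediately before it.
Its filler is the head noun "diagram", at word 11.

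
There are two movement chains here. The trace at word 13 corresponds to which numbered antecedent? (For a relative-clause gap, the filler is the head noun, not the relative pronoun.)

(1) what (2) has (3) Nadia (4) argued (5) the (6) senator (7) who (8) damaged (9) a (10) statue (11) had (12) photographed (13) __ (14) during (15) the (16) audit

1

The marked gap is the direct object of "photographed".
Its filler is the fronted wh-phrase "what", at word 1.
(The other dependency links word 6 to a gap after word 7.)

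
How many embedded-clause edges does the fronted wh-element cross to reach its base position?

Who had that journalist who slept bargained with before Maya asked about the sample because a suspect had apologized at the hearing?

"who" originates inside the matrix clause — no clause boundary is crossed.

0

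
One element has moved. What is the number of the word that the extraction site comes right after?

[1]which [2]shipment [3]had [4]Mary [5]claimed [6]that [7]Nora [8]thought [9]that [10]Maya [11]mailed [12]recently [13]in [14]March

The displaced element is "which shipment" (word 2).
It is linked across 2 clause boundaries (that → that).
It functions as the direct object of "mailed", so the gap sits immediately after word 11 ("mailed").
Base order: Mary had claimed that Nora thought that Maya mailed which shipment recently in March.

11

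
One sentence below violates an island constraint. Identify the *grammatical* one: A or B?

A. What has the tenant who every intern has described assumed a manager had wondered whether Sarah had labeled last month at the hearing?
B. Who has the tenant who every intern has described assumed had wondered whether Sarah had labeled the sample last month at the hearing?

In A, the wh-phrase is extracted from inside a wh-island (introduced by "whether"), which blocks movement.
In B, the extraction path crosses only that-complement boundaries, which are transparent.
So B is grammatical.

B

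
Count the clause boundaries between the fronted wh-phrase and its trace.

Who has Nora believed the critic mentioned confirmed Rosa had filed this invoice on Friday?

2

"who" is extracted from the subject of "confirmed".
Boundaries crossed, outermost first: [Ø], [Ø] — 2 in total.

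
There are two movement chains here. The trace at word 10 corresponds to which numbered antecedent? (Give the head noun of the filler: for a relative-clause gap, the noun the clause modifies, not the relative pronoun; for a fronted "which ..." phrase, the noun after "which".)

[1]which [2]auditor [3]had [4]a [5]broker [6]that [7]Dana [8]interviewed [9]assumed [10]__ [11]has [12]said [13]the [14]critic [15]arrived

2

The marked gap is the subject of "said".
Its filler is the fronted wh-phrase "which auditor", at word 2.
(The other dependency links word 5 to a gap after word 8.)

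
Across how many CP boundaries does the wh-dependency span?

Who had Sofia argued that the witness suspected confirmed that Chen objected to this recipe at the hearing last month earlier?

2

"who" is extracted from the subject of "confirmed".
Boundaries crossed, outermost first: [that], [Ø] — 2 in total.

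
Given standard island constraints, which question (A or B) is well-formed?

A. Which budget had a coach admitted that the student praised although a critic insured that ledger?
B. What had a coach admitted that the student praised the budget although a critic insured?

A

In B, the wh-phrase is extracted from inside an adjunct island (introduced by "although"), which blocks movement.
In A, the extraction path crosses only that-complement boundaries, which are transparent.
So A is grammatical.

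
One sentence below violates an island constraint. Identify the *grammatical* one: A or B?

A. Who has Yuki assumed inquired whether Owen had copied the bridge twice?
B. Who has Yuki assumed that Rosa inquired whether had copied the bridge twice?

A

In B, the wh-phrase is extracted from inside a wh-island (introduced by "whether"), which blocks movement.
In A, the extraction path crosses only that-complement boundaries, which are transparent.
So A is grammatical.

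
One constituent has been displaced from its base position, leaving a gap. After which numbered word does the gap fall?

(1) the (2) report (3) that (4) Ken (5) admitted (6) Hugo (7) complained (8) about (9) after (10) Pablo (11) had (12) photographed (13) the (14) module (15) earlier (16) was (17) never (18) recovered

The displaced element is "the report" (word 2).
It is linked across 1 clause boundary (Ø).
It functions as the object of the preposition "about" of "complained", so the gap sits immediately after word 8 ("about").
Base order: Ken admitted Hugo complained about the report after Pablo had photographed the module earlier.

8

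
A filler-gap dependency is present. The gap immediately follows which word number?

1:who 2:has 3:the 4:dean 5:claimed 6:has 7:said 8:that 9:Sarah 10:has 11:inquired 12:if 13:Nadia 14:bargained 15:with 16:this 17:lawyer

5

The displaced element is "who" (word 1).
It is linked across 1 clause boundary (Ø).
It functions as the subject of "said", so the gap sits immediately after word 5 ("claimed").
Base order: The dean has claimed that who has said that Sarah has inquired if Nadia bargained with this lawyer.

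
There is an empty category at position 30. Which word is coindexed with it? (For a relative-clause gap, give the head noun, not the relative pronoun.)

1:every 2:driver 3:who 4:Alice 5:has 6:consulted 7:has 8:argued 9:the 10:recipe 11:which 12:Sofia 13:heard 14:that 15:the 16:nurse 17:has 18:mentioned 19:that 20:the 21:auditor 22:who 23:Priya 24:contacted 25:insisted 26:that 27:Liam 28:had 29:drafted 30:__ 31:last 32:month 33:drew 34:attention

The gap at 30 is the object of "drafted", inside a relative clause.
The relative pronoun is "which" (word 11); it is bound by the head noun immediately before it.
Its filler is the head noun "recipe", at word 10.

10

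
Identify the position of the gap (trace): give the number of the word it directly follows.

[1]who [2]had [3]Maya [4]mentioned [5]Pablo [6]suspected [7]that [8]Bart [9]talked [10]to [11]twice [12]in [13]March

10

The displaced element is "who" (word 1).
It is linked across 2 clause boundaries (Ø → that).
It functions as the object of the preposition "to" of "talked", so the gap sits immediately after word 10 ("to").
Base order: Maya had mentioned Pablo suspected that Bart talked to who twice in March.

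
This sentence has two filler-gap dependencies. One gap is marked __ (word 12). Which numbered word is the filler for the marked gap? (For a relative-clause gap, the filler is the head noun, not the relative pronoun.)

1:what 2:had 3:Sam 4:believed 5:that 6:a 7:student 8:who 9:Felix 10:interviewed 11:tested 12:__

1

The marked gap is the direct object of "tested".
Its filler is the fronted wh-phrase "what", at word 1.
(The other dependency links word 7 to a gap after word 10.)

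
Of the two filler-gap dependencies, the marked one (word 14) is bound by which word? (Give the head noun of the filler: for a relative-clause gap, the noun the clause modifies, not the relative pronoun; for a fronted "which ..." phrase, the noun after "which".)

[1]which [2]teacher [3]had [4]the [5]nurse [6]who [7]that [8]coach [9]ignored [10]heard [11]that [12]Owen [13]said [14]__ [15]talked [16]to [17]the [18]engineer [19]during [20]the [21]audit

The marked gap is the subject of "talked".
Its filler is the fronted wh-phrase "which teacher", at word 2.
(The other dependency links word 5 to a gap after word 9.)

2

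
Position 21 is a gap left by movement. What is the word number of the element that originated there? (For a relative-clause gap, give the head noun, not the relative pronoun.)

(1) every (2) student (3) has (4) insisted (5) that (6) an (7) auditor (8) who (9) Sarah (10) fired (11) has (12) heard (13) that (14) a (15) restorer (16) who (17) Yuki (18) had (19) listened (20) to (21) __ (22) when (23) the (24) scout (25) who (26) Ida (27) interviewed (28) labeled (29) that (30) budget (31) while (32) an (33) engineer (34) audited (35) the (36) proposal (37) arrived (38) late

15

The gap at 21 is the prepositional object of "listened", inside a relative clause.
The relative pronoun is "who" (word 16); it is bound by the head noun immediately before it.
Its filler is the head noun "restorer", at word 15.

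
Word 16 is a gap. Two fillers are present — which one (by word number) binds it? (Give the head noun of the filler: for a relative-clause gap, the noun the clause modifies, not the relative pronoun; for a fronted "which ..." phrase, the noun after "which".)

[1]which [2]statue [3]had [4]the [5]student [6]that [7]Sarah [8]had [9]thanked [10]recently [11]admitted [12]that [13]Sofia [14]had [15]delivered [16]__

The marked gap is the direct object of "delivered".
Its filler is the fronted wh-phrase "which statue", at word 2.
(The other dependency links word 5 to a gap after word 9.)

2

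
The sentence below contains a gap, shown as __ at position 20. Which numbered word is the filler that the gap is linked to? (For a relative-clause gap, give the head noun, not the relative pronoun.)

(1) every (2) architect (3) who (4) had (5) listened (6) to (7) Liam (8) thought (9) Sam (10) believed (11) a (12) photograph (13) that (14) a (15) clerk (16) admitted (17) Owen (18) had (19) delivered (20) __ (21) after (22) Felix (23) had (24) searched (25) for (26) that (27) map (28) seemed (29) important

The gap at 20 is the object of "delivered", inside a relative clause.
The relative pronoun is "that" (word 13); it is bound by the head noun immediately before it.
Its filler is the head noun "photograph", at word 12.

12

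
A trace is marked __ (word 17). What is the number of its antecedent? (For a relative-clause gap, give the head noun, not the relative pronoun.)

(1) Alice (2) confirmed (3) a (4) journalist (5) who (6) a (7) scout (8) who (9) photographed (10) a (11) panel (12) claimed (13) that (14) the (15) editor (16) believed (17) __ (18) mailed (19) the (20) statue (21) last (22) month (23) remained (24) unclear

The gap at 17 is the subject of "mailed", inside a relative clause.
The relative pronoun is "who" (word 5); it is bound by the head noun immediately before it.
Its filler is the head noun "journalist", at word 4.

4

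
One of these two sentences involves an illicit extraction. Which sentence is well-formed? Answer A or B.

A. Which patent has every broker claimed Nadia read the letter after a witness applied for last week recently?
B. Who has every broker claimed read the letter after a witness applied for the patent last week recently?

B

In A, the wh-phrase is extracted from inside an adjunct island (introduced by "after"), which blocks movement.
In B, the extraction path crosses only that-complement boundaries, which are transparent.
So B is grammatical.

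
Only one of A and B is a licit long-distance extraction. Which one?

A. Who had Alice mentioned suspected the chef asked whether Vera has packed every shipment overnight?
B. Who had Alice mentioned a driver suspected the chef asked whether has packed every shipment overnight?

In B, the wh-phrase is extracted from inside a wh-island (introduced by "whether"), which blocks movement.
In A, the extraction path crosses only that-complement boundaries, which are transparent.
So A is grammatical.

A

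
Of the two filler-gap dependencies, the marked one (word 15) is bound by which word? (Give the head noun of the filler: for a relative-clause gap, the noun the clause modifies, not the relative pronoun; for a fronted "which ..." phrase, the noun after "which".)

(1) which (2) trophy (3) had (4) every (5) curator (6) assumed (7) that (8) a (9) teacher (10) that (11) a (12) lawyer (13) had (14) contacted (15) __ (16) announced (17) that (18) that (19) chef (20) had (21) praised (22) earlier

9

The marked gap is inside the relative clause, the direct object of "contacted".
Its filler is the head noun "teacher" (via "that"), at word 9.
(The other dependency links word 2 to a gap after word 21.)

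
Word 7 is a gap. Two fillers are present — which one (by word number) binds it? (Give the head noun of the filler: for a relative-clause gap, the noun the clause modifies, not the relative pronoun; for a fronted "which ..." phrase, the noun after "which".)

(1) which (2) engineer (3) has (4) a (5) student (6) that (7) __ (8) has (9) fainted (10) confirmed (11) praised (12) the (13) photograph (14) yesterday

5

The marked gap is inside the relative clause, the subject of "fainted".
Its filler is the head noun "student" (via "that"), at word 5.
(The other dependency links word 2 to a gap after word 10.)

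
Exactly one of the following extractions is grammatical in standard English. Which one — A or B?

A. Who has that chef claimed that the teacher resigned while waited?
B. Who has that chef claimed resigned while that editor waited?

B

In A, the wh-phrase is extracted from inside an adjunct island (introduced by "while"), which blocks movement.
In B, the extraction path crosses only that-complement boundaries, which are transparent.
So B is grammatical.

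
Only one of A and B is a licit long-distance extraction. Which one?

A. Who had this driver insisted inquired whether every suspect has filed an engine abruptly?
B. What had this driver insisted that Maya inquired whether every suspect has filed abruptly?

A

In B, the wh-phrase is extracted from inside a wh-island (introduced by "whether"), which blocks movement.
In A, the extraction path crosses only that-complement boundaries, which are transparent.
So A is grammatical.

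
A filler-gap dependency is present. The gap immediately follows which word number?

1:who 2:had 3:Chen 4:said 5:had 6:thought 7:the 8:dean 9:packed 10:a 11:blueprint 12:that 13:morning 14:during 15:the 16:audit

4

The displaced element is "who" (word 1).
It is linked across 1 clause boundary (Ø).
It functions as the subject of "thought", so the gap sits immediately after word 4 ("said").
Base order: Chen had said that who had thought the dean packed a blueprint that morning during the audit.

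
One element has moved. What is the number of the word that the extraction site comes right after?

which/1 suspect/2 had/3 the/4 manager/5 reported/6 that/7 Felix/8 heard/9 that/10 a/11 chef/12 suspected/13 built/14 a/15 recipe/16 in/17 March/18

The displaced element is "which suspect" (word 2).
It is linked across 3 clause boundaries (that → that → Ø).
It functions as the subject of "built", so the gap sits immediately after word 13 ("suspected").
Base order: The manager had reported that Felix heard that a chef suspected that which suspect built a recipe in March.

13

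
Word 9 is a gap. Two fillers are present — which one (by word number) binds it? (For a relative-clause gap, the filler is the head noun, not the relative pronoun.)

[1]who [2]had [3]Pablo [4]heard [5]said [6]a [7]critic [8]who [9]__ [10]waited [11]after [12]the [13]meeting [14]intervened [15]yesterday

7

The marked gap is inside the relative clause, the subject of "waited".
Its filler is the head noun "critic" (via "who"), at word 7.
(The other dependency links word 1 to a gap after word 4.)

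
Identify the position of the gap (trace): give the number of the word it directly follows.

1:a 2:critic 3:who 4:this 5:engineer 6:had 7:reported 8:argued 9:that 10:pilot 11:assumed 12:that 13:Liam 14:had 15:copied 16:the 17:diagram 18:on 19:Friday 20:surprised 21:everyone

The displaced element is "a critic" (word 2).
It is linked across 1 clause boundary (Ø).
It functions as the subject of "argued", so the gap sits immediately after word 7 ("reported").
Base order: This engineer had reported that a critic argued that pilot assumed that Liam had copied the diagram on Friday.

7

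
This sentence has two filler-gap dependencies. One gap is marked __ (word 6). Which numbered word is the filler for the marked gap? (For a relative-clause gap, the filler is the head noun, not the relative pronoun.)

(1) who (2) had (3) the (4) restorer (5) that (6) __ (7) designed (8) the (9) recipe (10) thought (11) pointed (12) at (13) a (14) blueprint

4

The marked gap is inside the relative clause, the subject of "designed".
Its filler is the head noun "restorer" (via "that"), at word 4.
(The other dependency links word 1 to a gap after word 10.)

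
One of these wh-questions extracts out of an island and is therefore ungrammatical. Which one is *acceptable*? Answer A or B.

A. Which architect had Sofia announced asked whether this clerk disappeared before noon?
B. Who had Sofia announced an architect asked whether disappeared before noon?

In B, the wh-phrase is extracted from inside a wh-island (introduced by "whether"), which blocks movement.
In A, the extraction path crosses only that-complement boundaries, which are transparent.
So A is grammatical.

A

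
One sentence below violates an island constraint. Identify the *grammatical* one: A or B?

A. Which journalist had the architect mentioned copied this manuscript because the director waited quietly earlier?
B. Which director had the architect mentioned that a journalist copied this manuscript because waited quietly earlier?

A

In B, the wh-phrase is extracted from inside an adjunct island (introduced by "because"), which blocks movement.
In A, the extraction path crosses only that-complement boundaries, which are transparent.
So A is grammatical.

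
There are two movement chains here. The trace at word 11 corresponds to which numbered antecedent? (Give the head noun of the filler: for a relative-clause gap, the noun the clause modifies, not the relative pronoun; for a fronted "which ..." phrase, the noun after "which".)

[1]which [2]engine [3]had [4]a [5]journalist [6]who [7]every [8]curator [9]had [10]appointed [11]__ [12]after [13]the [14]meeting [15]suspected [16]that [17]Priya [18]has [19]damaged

5

The marked gap is inside the relative clause, the direct object of "appointed".
Its filler is the head noun "journalist" (via "who"), at word 5.
(The other dependency links word 2 to a gap after word 19.)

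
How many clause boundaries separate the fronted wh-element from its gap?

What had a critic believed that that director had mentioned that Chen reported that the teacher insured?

3

"what" is extracted from the object of "insured".
Boundaries crossed, outermost first: [that], [that], [that] — 3 in total.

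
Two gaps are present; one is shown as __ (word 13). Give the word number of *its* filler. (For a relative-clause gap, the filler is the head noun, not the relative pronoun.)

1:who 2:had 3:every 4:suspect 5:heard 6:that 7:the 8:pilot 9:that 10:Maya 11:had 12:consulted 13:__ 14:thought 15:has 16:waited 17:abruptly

The marked gap is inside the relative clause, the direct object of "consulted".
Its filler is the head noun "pilot" (via "that"), at word 8.
(The other dependency links word 1 to a gap after word 14.)

8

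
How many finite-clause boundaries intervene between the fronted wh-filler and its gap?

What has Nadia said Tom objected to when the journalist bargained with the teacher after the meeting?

"what" is extracted from the PP object of "objected".
Boundaries crossed, outermost first: [Ø] — 1 in total.

1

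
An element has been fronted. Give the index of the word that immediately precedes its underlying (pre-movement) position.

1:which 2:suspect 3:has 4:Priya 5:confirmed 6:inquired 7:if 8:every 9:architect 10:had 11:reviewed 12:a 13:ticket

The displaced element is "which suspect" (word 2).
It is linked across 1 clause boundary (Ø).
It functions as the subject of "inquired", so the gap sits immediately after word 5 ("confirmed").
Base order: Priya has confirmed that which suspect inquired if every architect had reviewed a ticket.

5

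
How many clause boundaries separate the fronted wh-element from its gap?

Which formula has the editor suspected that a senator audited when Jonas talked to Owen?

"which formula" is extracted from the object of "audited".
Boundaries crossed, outermost first: [that] — 1 in total.

1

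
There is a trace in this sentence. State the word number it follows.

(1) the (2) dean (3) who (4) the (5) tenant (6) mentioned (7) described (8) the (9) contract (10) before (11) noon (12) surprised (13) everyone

6

The displaced element is "the dean" (word 2).
It is linked across 1 clause boundary (Ø).
It functions as the subject of "described", so the gap sits immediately after word 6 ("mentioned").
Base order: The tenant mentioned the dean described the contract before noon.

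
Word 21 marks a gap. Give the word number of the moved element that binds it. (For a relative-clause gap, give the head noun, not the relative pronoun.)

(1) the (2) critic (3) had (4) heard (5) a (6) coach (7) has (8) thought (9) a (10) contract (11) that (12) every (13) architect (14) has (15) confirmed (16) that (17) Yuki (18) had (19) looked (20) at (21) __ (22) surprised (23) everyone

10

The gap at 21 is the prepositional object of "looked", inside a relative clause.
The relative pronoun is "that" (word 11); it is bound by the head noun immediately before it.
Its filler is the head noun "contract", at word 10.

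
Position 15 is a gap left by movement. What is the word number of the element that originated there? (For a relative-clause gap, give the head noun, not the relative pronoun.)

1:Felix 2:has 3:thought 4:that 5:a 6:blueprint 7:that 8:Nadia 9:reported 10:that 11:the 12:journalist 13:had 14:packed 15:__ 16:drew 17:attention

The gap at 15 is the object of "packed", inside a relative clause.
The relative pronoun is "that" (word 7); it is bound by the head noun immediately before it.
Its filler is the head noun "blueprint", at word 6.

6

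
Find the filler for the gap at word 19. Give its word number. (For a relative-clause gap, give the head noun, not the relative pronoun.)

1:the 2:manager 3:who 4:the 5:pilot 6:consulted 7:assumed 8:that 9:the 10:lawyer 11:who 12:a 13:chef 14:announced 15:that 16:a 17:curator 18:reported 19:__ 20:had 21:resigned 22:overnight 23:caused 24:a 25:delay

10

The gap at 19 is the subject of "resigned", inside a relative clause.
The relative pronoun is "who" (word 11); it is bound by the head noun immediately before it.
Its filler is the head noun "lawyer", at word 10.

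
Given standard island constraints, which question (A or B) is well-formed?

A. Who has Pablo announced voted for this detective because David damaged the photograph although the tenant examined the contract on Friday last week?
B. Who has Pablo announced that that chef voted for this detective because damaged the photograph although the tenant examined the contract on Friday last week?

In B, the wh-phrase is extracted from inside an adjunct island (introduced by "because"), which blocks movement.
In A, the extraction path crosses only that-complement boundaries, which are transparent.
So A is grammatical.

A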